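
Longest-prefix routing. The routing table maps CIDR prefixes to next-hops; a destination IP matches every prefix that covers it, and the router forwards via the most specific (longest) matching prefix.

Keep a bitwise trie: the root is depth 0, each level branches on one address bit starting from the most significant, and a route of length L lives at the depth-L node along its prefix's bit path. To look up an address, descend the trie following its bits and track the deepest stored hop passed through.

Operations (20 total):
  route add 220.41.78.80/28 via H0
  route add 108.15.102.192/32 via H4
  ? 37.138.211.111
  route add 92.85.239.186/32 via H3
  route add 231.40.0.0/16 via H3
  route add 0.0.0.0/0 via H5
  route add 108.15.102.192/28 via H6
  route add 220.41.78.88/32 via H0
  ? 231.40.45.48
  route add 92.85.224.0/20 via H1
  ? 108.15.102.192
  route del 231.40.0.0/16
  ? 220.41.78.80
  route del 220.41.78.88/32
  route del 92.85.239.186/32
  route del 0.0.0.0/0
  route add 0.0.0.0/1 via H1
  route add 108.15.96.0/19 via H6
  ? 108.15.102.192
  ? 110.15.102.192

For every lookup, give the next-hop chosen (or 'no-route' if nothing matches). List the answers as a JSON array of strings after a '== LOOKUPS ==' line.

Apply in order:
  add 220.41.78.80/28 -> H0 at depth 28
  add 108.15.102.192/32 -> H4 at depth 32
  ? 37.138.211.111  path d0:-→d1:-  best=no-route
  add 92.85.239.186/32 -> H3 at depth 32
  add 231.40.0.0/16 -> H3 at depth 16
  add 0.0.0.0/0 -> H5 at depth 0
  add 108.15.102.192/28 -> H6 at depth 28
  add 220.41.78.88/32 -> H0 at depth 32
  ? 231.40.45.48  path d0:H5→d1:-→d2:-→d3:-→d4:-→d5:-→d6:-→d7:-→d8:-→d9:-→d10:-→d11:-→d12:-→d13:-→d14:-→d15:-→d16:H3  best=H3
  add 92.85.224.0/20 -> H1 at depth 20
  ? 108.15.102.192  path d0:H5→d1:-→d2:-→d3:-→d4:-→d5:-→d6:-→d7:-→d8:-→d9:-→d10:-→d11:-→d12:-→d13:-→d14:-→d15:-→d16:-→d17:-→d18:-→d19:-→d20:-→d21:-→d22:-→d23:-→d24:-→d25:-→d26:-→d27:-→d28:H6→d29:-→d30:-→d31:-→d32:H4  best=H4
  del 231.40.0.0/16 (clear depth 16)
  ? 220.41.78.80  path d0:H5→d1:-→d2:-→d3:-→d4:-→d5:-→d6:-→d7:-→d8:-→d9:-→d10:-→d11:-→d12:-→d13:-→d14:-→d15:-→d16:-→d17:-→d18:-→d19:-→d20:-→d21:-→d22:-→d23:-→d24:-→d25:-→d26:-→d27:-→d28:H0  best=H0
  del 220.41.78.88/32 (clear depth 32)
  del 92.85.239.186/32 (clear depth 32)
  del 0.0.0.0/0 (clear depth 0)
  add 0.0.0.0/1 -> H1 at depth 1
  add 108.15.96.0/19 -> H6 at depth 19
  ? 108.15.102.192  path d0:-→d1:H1→d2:-→d3:-→d4:-→d5:-→d6:-→d7:-→d8:-→d9:-→d10:-→d11:-→d12:-→d13:-→d14:-→d15:-→d16:-→d17:-→d18:-→d19:H6→d20:-→d21:-→d22:-→d23:-→d24:-→d25:-→d26:-→d27:-→d28:H6→d29:-→d30:-→d31:-→d32:H4  best=H4
  ? 110.15.102.192  path d0:-→d1:H1→d2:-→d3:-→d4:-→d5:-→d6:-  best=H1

== LOOKUPS ==
["no-route","H3","H4","H0","H4","H1"]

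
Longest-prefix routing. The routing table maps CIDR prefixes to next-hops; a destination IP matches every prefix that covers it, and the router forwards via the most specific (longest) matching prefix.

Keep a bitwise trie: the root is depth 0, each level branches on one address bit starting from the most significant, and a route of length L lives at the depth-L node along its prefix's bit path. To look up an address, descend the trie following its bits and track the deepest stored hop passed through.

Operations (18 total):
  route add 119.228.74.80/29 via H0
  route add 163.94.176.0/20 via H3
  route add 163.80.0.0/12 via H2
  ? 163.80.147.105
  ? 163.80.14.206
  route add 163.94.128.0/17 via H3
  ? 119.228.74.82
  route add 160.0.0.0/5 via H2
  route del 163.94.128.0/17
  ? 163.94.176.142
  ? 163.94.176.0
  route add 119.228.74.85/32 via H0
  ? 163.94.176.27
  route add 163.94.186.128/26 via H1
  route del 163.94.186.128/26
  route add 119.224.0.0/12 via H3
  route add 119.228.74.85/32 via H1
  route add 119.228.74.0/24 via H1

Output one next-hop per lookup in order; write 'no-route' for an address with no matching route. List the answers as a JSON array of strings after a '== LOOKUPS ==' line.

Apply in order:
  + 119.228.74.80/29 (H0) depth=29
  + 163.94.176.0/20 (H3) depth=20
  + 163.80.0.0/12 (H2) depth=12
  Q 163.80.147.105: descend 101000110101 ; hops seen [H2] ; pick H2
  Q 163.80.14.206: descend 101000110101 ; hops seen [H2] ; pick H2
  + 163.94.128.0/17 (H3) depth=17
  Q 119.228.74.82: descend 01110111111001000100101001010 ; hops seen [H0] ; pick H0
  + 160.0.0.0/5 (H2) depth=5
  del 163.94.128.0/17 (clear depth 17)
  Q 163.94.176.142: descend 10100011010111101011 ; hops seen [H2,H2,H3] ; pick H3
  Q 163.94.176.0: descend 10100011010111101011 ; hops seen [H2,H2,H3] ; pick H3
  + 119.228.74.85/32 (H0) depth=32
  Q 163.94.176.27: descend 10100011010111101011 ; hops seen [H2,H2,H3] ; pick H3
  + 163.94.186.128/26 (H1) depth=26
  del 163.94.186.128/26 (clear depth 26)
  + 119.224.0.0/12 (H3) depth=12
  + 119.228.74.85/32 (H1) depth=32
  + 119.228.74.0/24 (H1) depth=24

== LOOKUPS ==
["H2","H2","H0","H3","H3","H3"]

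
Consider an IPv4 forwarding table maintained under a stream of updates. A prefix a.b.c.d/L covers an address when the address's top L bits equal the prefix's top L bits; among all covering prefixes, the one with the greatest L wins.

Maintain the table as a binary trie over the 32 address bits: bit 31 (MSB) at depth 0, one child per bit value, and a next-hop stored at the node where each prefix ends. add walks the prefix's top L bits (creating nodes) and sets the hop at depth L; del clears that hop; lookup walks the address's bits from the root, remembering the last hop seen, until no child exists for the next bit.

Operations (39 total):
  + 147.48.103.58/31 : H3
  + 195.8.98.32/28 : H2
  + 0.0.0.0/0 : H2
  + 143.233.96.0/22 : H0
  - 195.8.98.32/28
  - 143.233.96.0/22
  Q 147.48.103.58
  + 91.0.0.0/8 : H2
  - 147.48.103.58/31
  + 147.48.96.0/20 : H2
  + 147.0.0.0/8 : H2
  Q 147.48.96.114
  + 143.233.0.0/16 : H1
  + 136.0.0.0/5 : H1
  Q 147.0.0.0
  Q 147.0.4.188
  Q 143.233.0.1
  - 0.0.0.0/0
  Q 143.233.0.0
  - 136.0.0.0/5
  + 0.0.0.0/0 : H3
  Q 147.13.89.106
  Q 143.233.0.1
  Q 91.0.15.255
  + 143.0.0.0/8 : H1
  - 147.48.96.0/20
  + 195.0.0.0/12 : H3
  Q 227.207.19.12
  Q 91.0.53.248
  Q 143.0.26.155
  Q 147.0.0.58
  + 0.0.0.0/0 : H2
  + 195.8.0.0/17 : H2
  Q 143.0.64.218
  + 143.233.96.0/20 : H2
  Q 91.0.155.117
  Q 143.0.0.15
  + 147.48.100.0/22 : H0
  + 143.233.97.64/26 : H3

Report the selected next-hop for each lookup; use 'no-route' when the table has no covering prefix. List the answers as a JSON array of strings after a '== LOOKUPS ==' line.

Process each operation:
  + 147.48.103.58/31 (H3) depth=31
  + 195.8.98.32/28 (H2) depth=28
  + 0.0.0.0/0 (H2) depth=0
  + 143.233.96.0/22 (H0) depth=22
  del 195.8.98.32/28 (clear depth 28)
  del 143.233.96.0/22 (clear depth 22)
  Q 147.48.103.58: descend 1001001100110000011001110011101 ; hops seen [H2,H3] ; pick H3
  + 91.0.0.0/8 (H2) depth=8
  del 147.48.103.58/31 (clear depth 31)
  + 147.48.96.0/20 (H2) depth=20
  + 147.0.0.0/8 (H2) depth=8
  Q 147.48.96.114: descend 100100110011000001100 ; hops seen [H2,H2,H2] ; pick H2
  + 143.233.0.0/16 (H1) depth=16
  + 136.0.0.0/5 (H1) depth=5
  Q 147.0.0.0: descend 1001001100 ; hops seen [H2,H2] ; pick H2
  Q 147.0.4.188: descend 1001001100 ; hops seen [H2,H2] ; pick H2
  Q 143.233.0.1: descend 10001111111010010 ; hops seen [H2,H1,H1] ; pick H1
  del 0.0.0.0/0 (clear depth 0)
  Q 143.233.0.0: descend 10001111111010010 ; hops seen [H1,H1] ; pick H1
  del 136.0.0.0/5 (clear depth 5)
  + 0.0.0.0/0 (H3) depth=0
  Q 147.13.89.106: descend 1001001100 ; hops seen [H3,H2] ; pick H2
  Q 143.233.0.1: descend 10001111111010010 ; hops seen [H3,H1] ; pick H1
  Q 91.0.15.255: descend 01011011 ; hops seen [H3,H2] ; pick H2
  + 143.0.0.0/8 (H1) depth=8
  del 147.48.96.0/20 (clear depth 20)
  + 195.0.0.0/12 (H3) depth=12
  Q 227.207.19.12: descend 11 ; hops seen [H3] ; pick H3
  Q 91.0.53.248: descend 01011011 ; hops seen [H3,H2] ; pick H2
  Q 143.0.26.155: descend 10001111 ; hops seen [H3,H1] ; pick H1
  Q 147.0.0.58: descend 1001001100 ; hops seen [H3,H2] ; pick H2
  + 0.0.0.0/0 (H2) depth=0
  + 195.8.0.0/17 (H2) depth=17
  Q 143.0.64.218: descend 10001111 ; hops seen [H2,H1] ; pick H1
  + 143.233.96.0/20 (H2) depth=20
  Q 91.0.155.117: descend 01011011 ; hops seen [H2,H2] ; pick H2
  Q 143.0.0.15: descend 10001111 ; hops seen [H2,H1] ; pick H1
  + 147.48.100.0/22 (H0) depth=22
  + 143.233.97.64/26 (H3) depth=26

== LOOKUPS ==
["H3","H2","H2","H2","H1","H1","H2","H1","H2","H3","H2","H1","H2","H1","H2","H1"]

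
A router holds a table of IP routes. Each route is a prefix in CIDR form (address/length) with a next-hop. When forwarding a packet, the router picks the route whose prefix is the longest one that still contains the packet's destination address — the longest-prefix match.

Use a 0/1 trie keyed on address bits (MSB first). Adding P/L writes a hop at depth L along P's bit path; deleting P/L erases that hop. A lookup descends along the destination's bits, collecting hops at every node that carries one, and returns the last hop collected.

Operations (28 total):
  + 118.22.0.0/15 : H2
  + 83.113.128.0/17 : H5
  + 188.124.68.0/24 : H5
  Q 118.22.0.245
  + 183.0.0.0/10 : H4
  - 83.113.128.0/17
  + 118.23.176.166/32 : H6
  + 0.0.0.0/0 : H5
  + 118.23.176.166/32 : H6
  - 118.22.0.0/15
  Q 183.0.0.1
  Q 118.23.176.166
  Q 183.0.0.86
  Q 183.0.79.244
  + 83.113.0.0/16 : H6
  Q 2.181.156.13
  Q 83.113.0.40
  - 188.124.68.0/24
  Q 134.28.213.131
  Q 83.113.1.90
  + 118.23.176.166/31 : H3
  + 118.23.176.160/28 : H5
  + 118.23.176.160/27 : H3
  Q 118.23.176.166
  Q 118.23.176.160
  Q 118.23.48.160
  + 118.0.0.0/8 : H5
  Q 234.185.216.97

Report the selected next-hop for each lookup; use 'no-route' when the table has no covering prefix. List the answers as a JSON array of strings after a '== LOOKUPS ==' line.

Process each operation:
  add 118.22.0.0/15 -> H2 at depth 15
  add 83.113.128.0/17 -> H5 at depth 17
  add 188.124.68.0/24 -> H5 at depth 24
  Q 118.22.0.245: descend 011101100001011 ; hops seen [H2] ; pick H2
  add 183.0.0.0/10 -> H4 at depth 10
  del 83.113.128.0/17 (clear depth 17)
  add 118.23.176.166/32 -> H6 at depth 32
  add 0.0.0.0/0 -> H5 at depth 0
  add 118.23.176.166/32 -> H6 at depth 32
  del 118.22.0.0/15 (clear depth 15)
  Q 183.0.0.1: descend 1011011100 ; hops seen [H5,H4] ; pick H4
  Q 118.23.176.166: descend 01110110000101111011000010100110 ; hops seen [H5,H6] ; pick H6
  Q 183.0.0.86: descend 1011011100 ; hops seen [H5,H4] ; pick H4
  Q 183.0.79.244: descend 1011011100 ; hops seen [H5,H4] ; pick H4
  add 83.113.0.0/16 -> H6 at depth 16
  Q 2.181.156.13: descend 0 ; hops seen [H5] ; pick H5
  Q 83.113.0.40: descend 0101001101110001 ; hops seen [H5,H6] ; pick H6
  del 188.124.68.0/24 (clear depth 24)
  Q 134.28.213.131: descend 10 ; hops seen [H5] ; pick H5
  Q 83.113.1.90: descend 0101001101110001 ; hops seen [H5,H6] ; pick H6
  add 118.23.176.166/31 -> H3 at depth 31
  add 118.23.176.160/28 -> H5 at depth 28
  add 118.23.176.160/27 -> H3 at depth 27
  Q 118.23.176.166: descend 01110110000101111011000010100110 ; hops seen [H5,H3,H5,H3,H6] ; pick H6
  Q 118.23.176.160: descend 01110110000101111011000010100 ; hops seen [H5,H3,H5] ; pick H5
  Q 118.23.48.160: descend 0111011000010111 ; hops seen [H5] ; pick H5
  add 118.0.0.0/8 -> H5 at depth 8
  Q 234.185.216.97: descend 1 ; hops seen [H5] ; pick H5

== LOOKUPS ==
["H2","H4","H6","H4","H4","H5","H6","H5","H6","H6","H5","H5","H5"]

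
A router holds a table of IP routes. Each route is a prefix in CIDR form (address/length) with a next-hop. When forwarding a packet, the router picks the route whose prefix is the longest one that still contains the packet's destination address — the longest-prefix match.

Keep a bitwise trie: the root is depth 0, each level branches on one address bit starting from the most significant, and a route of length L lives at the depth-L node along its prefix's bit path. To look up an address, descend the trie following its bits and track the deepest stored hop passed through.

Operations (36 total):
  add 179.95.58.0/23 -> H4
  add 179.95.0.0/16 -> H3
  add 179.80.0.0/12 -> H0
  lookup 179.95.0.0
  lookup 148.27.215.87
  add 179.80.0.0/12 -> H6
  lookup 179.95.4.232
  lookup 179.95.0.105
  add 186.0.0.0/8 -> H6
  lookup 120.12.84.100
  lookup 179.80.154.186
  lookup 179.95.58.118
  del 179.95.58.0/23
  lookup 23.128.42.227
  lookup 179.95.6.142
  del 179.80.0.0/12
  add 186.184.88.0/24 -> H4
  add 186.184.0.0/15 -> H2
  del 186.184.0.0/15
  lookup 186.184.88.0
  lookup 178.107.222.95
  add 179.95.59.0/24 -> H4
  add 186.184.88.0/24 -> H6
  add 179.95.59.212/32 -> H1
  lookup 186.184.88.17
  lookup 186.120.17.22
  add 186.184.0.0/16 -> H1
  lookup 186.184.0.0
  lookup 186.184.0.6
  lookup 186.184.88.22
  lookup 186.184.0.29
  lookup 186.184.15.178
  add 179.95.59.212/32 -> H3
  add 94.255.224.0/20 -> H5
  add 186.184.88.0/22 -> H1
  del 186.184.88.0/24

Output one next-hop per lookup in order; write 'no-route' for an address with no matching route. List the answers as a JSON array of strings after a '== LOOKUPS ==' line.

Process each operation:
  add 179.95.58.0/23 -> H4 at depth 23
  add 179.95.0.0/16 -> H3 at depth 16
  add 179.80.0.0/12 -> H0 at depth 12
  lookup 179.95.0.0: bits 101100110101111100 walk d0:-→d1:-→d2:-→d3:-→d4:-→d5:-→d6:-→d7:-→d8:-→d9:-→d10:-→d11:-→d12:H0→d13:-→d14:-→d15:-→d16:H3→d17:-→d18:- -> H3
  lookup 148.27.215.87: bits 10 walk d0:-→d1:-→d2:- -> no-route
  add 179.80.0.0/12 -> H6 at depth 12
  lookup 179.95.4.232: bits 101100110101111100 walk d0:-→d1:-→d2:-→d3:-→d4:-→d5:-→d6:-→d7:-→d8:-→d9:-→d10:-→d11:-→d12:H6→d13:-→d14:-→d15:-→d16:H3→d17:-→d18:- -> H3
  lookup 179.95.0.105: bits 101100110101111100 walk d0:-→d1:-→d2:-→d3:-→d4:-→d5:-→d6:-→d7:-→d8:-→d9:-→d10:-→d11:-→d12:H6→d13:-→d14:-→d15:-→d16:H3→d17:-→d18:- -> H3
  add 186.0.0.0/8 -> H6 at depth 8
  lookup 120.12.84.100: bits ε walk d0:- -> no-route
  lookup 179.80.154.186: bits 101100110101 walk d0:-→d1:-→d2:-→d3:-→d4:-→d5:-→d6:-→d7:-→d8:-→d9:-→d10:-→d11:-→d12:H6 -> H6
  lookup 179.95.58.118: bits 10110011010111110011101 walk d0:-→d1:-→d2:-→d3:-→d4:-→d5:-→d6:-→d7:-→d8:-→d9:-→d10:-→d11:-→d12:H6→d13:-→d14:-→d15:-→d16:H3→d17:-→d18:-→d19:-→d20:-→d21:-→d22:-→d23:H4 -> H4
  - 179.95.58.0/23 clear@23
  lookup 23.128.42.227: bits ε walk d0:- -> no-route
  lookup 179.95.6.142: bits 101100110101111100 walk d0:-→d1:-→d2:-→d3:-→d4:-→d5:-→d6:-→d7:-→d8:-→d9:-→d10:-→d11:-→d12:H6→d13:-→d14:-→d15:-→d16:H3→d17:-→d18:- -> H3
  - 179.80.0.0/12 clear@12
  add 186.184.88.0/24 -> H4 at depth 24
  add 186.184.0.0/15 -> H2 at depth 15
  - 186.184.0.0/15 clear@15
  lookup 186.184.88.0: bits 101110101011100001011000 walk d0:-→d1:-→d2:-→d3:-→d4:-→d5:-→d6:-→d7:-→d8:H6→d9:-→d10:-→d11:-→d12:-→d13:-→d14:-→d15:-→d16:-→d17:-→d18:-→d19:-→d20:-→d21:-→d22:-→d23:-→d24:H4 -> H4
  lookup 178.107.222.95: bits 1011001 walk d0:-→d1:-→d2:-→d3:-→d4:-→d5:-→d6:-→d7:- -> no-route
  add 179.95.59.0/24 -> H4 at depth 24
  add 186.184.88.0/24 -> H6 at depth 24
  add 179.95.59.212/32 -> H1 at depth 32
  lookup 186.184.88.17: bits 101110101011100001011000 walk d0:-→d1:-→d2:-→d3:-→d4:-→d5:-→d6:-→d7:-→d8:H6→d9:-→d10:-→d11:-→d12:-→d13:-→d14:-→d15:-→d16:-→d17:-→d18:-→d19:-→d20:-→d21:-→d22:-→d23:-→d24:H6 -> H6
  lookup 186.120.17.22: bits 10111010 walk d0:-→d1:-→d2:-→d3:-→d4:-→d5:-→d6:-→d7:-→d8:H6 -> H6
  add 186.184.0.0/16 -> H1 at depth 16
  lookup 186.184.0.0: bits 10111010101110000 walk d0:-→d1:-→d2:-→d3:-→d4:-→d5:-→d6:-→d7:-→d8:H6→d9:-→d10:-→d11:-→d12:-→d13:-→d14:-→d15:-→d16:H1→d17:- -> H1
  lookup 186.184.0.6: bits 10111010101110000 walk d0:-→d1:-→d2:-→d3:-→d4:-→d5:-→d6:-→d7:-→d8:H6→d9:-→d10:-→d11:-→d12:-→d13:-→d14:-→d15:-→d16:H1→d17:- -> H1
  lookup 186.184.88.22: bits 101110101011100001011000 walk d0:-→d1:-→d2:-→d3:-→d4:-→d5:-→d6:-→d7:-→d8:H6→d9:-→d10:-→d11:-→d12:-→d13:-→d14:-→d15:-→d16:H1→d17:-→d18:-→d19:-→d20:-→d21:-→d22:-→d23:-→d24:H6 -> H6
  lookup 186.184.0.29: bits 10111010101110000 walk d0:-→d1:-→d2:-→d3:-→d4:-→d5:-→d6:-→d7:-→d8:H6→d9:-→d10:-→d11:-→d12:-→d13:-→d14:-→d15:-→d16:H1→d17:- -> H1
  lookup 186.184.15.178: bits 10111010101110000 walk d0:-→d1:-→d2:-→d3:-→d4:-→d5:-→d6:-→d7:-→d8:H6→d9:-→d10:-→d11:-→d12:-→d13:-→d14:-→d15:-→d16:H1→d17:- -> H1
  add 179.95.59.212/32 -> H3 at depth 32
  add 94.255.224.0/20 -> H5 at depth 20
  add 186.184.88.0/22 -> H1 at depth 22
  - 186.184.88.0/24 clear@24

== LOOKUPS ==
["H3","no-route","H3","H3","no-route","H6","H4","no-route","H3","H4","no-route","H6","H6","H1","H1","H6","H1","H1"]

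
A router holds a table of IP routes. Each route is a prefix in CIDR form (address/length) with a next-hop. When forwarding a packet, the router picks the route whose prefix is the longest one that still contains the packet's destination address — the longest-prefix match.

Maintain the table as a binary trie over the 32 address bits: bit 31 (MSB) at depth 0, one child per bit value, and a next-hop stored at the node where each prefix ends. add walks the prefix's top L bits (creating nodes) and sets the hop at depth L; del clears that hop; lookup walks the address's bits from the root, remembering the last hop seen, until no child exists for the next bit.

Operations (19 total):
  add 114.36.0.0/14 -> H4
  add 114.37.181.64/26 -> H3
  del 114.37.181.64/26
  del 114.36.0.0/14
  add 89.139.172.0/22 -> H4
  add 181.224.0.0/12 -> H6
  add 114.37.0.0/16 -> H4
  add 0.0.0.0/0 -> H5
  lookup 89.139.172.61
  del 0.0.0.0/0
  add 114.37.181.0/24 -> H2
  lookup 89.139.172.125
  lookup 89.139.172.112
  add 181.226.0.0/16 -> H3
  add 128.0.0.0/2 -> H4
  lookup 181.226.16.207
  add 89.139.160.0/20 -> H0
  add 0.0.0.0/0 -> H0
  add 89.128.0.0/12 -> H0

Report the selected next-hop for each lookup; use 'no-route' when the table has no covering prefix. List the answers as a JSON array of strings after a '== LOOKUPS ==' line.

Apply in order:
  + 114.36.0.0/14 (H4) depth=14
  + 114.37.181.64/26 (H3) depth=26
  del 114.37.181.64/26 (clear depth 26)
  del 114.36.0.0/14 (clear depth 14)
  + 89.139.172.0/22 (H4) depth=22
  + 181.224.0.0/12 (H6) depth=12
  + 114.37.0.0/16 (H4) depth=16
  + 0.0.0.0/0 (H5) depth=0
  lookup 89.139.172.61: bits 0101100110001011101011 walk d0:H5→d1:-→d2:-→d3:-→d4:-→d5:-→d6:-→d7:-→d8:-→d9:-→d10:-→d11:-→d12:-→d13:-→d14:-→d15:-→d16:-→d17:-→d18:-→d19:-→d20:-→d21:-→d22:H4 -> H4
  del 0.0.0.0/0 (clear depth 0)
  + 114.37.181.0/24 (H2) depth=24
  lookup 89.139.172.125: bits 0101100110001011101011 walk d0:-→d1:-→d2:-→d3:-→d4:-→d5:-→d6:-→d7:-→d8:-→d9:-→d10:-→d11:-→d12:-→d13:-→d14:-→d15:-→d16:-→d17:-→d18:-→d19:-→d20:-→d21:-→d22:H4 -> H4
  lookup 89.139.172.112: bits 0101100110001011101011 walk d0:-→d1:-→d2:-→d3:-→d4:-→d5:-→d6:-→d7:-→d8:-→d9:-→d10:-→d11:-→d12:-→d13:-→d14:-→d15:-→d16:-→d17:-→d18:-→d19:-→d20:-→d21:-→d22:H4 -> H4
  + 181.226.0.0/16 (H3) depth=16
  + 128.0.0.0/2 (H4) depth=2
  lookup 181.226.16.207: bits 1011010111100010 walk d0:-→d1:-→d2:H4→d3:-→d4:-→d5:-→d6:-→d7:-→d8:-→d9:-→d10:-→d11:-→d12:H6→d13:-→d14:-→d15:-→d16:H3 -> H3
  + 89.139.160.0/20 (H0) depth=20
  + 0.0.0.0/0 (H0) depth=0
  + 89.128.0.0/12 (H0) depth=12

== LOOKUPS ==
["H4","H4","H4","H3"]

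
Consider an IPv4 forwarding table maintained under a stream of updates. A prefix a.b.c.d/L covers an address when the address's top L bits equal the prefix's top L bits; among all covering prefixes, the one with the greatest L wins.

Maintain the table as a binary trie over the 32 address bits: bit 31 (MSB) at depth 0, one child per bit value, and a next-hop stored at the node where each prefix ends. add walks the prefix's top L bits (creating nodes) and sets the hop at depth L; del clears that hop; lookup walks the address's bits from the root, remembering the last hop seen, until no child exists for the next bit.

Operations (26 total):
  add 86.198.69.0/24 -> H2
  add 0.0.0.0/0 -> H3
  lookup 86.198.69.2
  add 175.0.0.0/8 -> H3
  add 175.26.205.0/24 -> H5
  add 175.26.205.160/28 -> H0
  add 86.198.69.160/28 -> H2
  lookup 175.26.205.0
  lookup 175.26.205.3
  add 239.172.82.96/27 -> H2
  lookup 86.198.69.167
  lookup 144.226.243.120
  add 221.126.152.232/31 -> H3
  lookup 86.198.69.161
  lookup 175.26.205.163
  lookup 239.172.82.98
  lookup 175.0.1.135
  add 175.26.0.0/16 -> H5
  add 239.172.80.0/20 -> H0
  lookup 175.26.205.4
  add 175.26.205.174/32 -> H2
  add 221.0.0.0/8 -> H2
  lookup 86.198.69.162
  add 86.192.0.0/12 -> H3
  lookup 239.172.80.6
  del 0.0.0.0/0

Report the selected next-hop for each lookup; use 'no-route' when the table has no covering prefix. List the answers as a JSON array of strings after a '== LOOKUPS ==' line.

Process each operation:
  add 86.198.69.0/24 -> H2 at depth 24
  add 0.0.0.0/0 -> H3 at depth 0
  Q 86.198.69.2: descend 010101101100011001000101 ; hops seen [H3,H2] ; pick H2
  add 175.0.0.0/8 -> H3 at depth 8
  add 175.26.205.0/24 -> H5 at depth 24
  add 175.26.205.160/28 -> H0 at depth 28
  add 86.198.69.160/28 -> H2 at depth 28
  Q 175.26.205.0: descend 101011110001101011001101 ; hops seen [H3,H3,H5] ; pick H5
  Q 175.26.205.3: descend 101011110001101011001101 ; hops seen [H3,H3,H5] ; pick H5
  add 239.172.82.96/27 -> H2 at depth 27
  Q 86.198.69.167: descend 0101011011000110010001011010 ; hops seen [H3,H2,H2] ; pick H2
  Q 144.226.243.120: descend 10 ; hops seen [H3] ; pick H3
  add 221.126.152.232/31 -> H3 at depth 31
  Q 86.198.69.161: descend 0101011011000110010001011010 ; hops seen [H3,H2,H2] ; pick H2
  Q 175.26.205.163: descend 1010111100011010110011011010 ; hops seen [H3,H3,H5,H0] ; pick H0
  Q 239.172.82.98: descend 111011111010110001010010011 ; hops seen [H3,H2] ; pick H2
  Q 175.0.1.135: descend 10101111000 ; hops seen [H3,H3] ; pick H3
  add 175.26.0.0/16 -> H5 at depth 16
  add 239.172.80.0/20 -> H0 at depth 20
  Q 175.26.205.4: descend 101011110001101011001101 ; hops seen [H3,H3,H5,H5] ; pick H5
  add 175.26.205.174/32 -> H2 at depth 32
  add 221.0.0.0/8 -> H2 at depth 8
  Q 86.198.69.162: descend 0101011011000110010001011010 ; hops seen [H3,H2,H2] ; pick H2
  add 86.192.0.0/12 -> H3 at depth 12
  Q 239.172.80.6: descend 1110111110101100010100 ; hops seen [H3,H0] ; pick H0
  - 0.0.0.0/0 clear@0

== LOOKUPS ==
["H2","H5","H5","H2","H3","H2","H0","H2","H3","H5","H2","H0"]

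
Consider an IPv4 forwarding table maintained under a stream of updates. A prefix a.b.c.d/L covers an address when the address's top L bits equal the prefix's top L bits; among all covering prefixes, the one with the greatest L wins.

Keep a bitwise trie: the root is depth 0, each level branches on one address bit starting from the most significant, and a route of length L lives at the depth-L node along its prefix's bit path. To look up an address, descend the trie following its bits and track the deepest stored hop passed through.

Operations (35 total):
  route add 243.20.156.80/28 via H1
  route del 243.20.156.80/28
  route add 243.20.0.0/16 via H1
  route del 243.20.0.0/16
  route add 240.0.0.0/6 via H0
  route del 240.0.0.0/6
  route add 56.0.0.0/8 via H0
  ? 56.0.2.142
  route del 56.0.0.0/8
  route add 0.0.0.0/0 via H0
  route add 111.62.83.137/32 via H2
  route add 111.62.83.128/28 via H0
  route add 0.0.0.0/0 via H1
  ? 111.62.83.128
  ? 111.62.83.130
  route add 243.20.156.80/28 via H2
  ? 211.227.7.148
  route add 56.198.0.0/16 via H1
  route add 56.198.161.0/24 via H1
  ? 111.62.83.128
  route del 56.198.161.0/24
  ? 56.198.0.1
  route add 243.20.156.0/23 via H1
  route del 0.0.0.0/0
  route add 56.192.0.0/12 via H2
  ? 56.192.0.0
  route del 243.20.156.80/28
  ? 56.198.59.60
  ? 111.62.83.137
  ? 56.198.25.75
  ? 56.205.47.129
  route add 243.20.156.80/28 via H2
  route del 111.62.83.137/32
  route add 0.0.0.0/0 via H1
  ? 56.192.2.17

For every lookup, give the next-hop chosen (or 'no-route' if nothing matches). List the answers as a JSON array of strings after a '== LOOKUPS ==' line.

Apply in order:
  + 243.20.156.80/28 (H1) depth=28
  del 243.20.156.80/28 (clear depth 28)
  + 243.20.0.0/16 (H1) depth=16
  del 243.20.0.0/16 (clear depth 16)
  + 240.0.0.0/6 (H0) depth=6
  del 240.0.0.0/6 (clear depth 6)
  + 56.0.0.0/8 (H0) depth=8
  ? 56.0.2.142  path d0:-→d1:-→d2:-→d3:-→d4:-→d5:-→d6:-→d7:-→d8:H0  best=H0
  del 56.0.0.0/8 (clear depth 8)
  + 0.0.0.0/0 (H0) depth=0
  + 111.62.83.137/32 (H2) depth=32
  + 111.62.83.128/28 (H0) depth=28
  + 0.0.0.0/0 (H1) depth=0
  ? 111.62.83.128  path d0:H1→d1:-→d2:-→d3:-→d4:-→d5:-→d6:-→d7:-→d8:-→d9:-→d10:-→d11:-→d12:-→d13:-→d14:-→d15:-→d16:-→d17:-→d18:-→d19:-→d20:-→d21:-→d22:-→d23:-→d24:-→d25:-→d26:-→d27:-→d28:H0  best=H0
  ? 111.62.83.130  path d0:H1→d1:-→d2:-→d3:-→d4:-→d5:-→d6:-→d7:-→d8:-→d9:-→d10:-→d11:-→d12:-→d13:-→d14:-→d15:-→d16:-→d17:-→d18:-→d19:-→d20:-→d21:-→d22:-→d23:-→d24:-→d25:-→d26:-→d27:-→d28:H0  best=H0
  + 243.20.156.80/28 (H2) depth=28
  ? 211.227.7.148  path d0:H1→d1:-→d2:-  best=H1
  + 56.198.0.0/16 (H1) depth=16
  + 56.198.161.0/24 (H1) depth=24
  ? 111.62.83.128  path d0:H1→d1:-→d2:-→d3:-→d4:-→d5:-→d6:-→d7:-→d8:-→d9:-→d10:-→d11:-→d12:-→d13:-→d14:-→d15:-→d16:-→d17:-→d18:-→d19:-→d20:-→d21:-→d22:-→d23:-→d24:-→d25:-→d26:-→d27:-→d28:H0  best=H0
  del 56.198.161.0/24 (clear depth 24)
  ? 56.198.0.1  path d0:H1→d1:-→d2:-→d3:-→d4:-→d5:-→d6:-→d7:-→d8:-→d9:-→d10:-→d11:-→d12:-→d13:-→d14:-→d15:-→d16:H1  best=H1
  + 243.20.156.0/23 (H1) depth=23
  del 0.0.0.0/0 (clear depth 0)
  + 56.192.0.0/12 (H2) depth=12
  ? 56.192.0.0  path d0:-→d1:-→d2:-→d3:-→d4:-→d5:-→d6:-→d7:-→d8:-→d9:-→d10:-→d11:-→d12:H2→d13:-  best=H2
  del 243.20.156.80/28 (clear depth 28)
  ? 56.198.59.60  path d0:-→d1:-→d2:-→d3:-→d4:-→d5:-→d6:-→d7:-→d8:-→d9:-→d10:-→d11:-→d12:H2→d13:-→d14:-→d15:-→d16:H1  best=H1
  ? 111.62.83.137  path d0:-→d1:-→d2:-→d3:-→d4:-→d5:-→d6:-→d7:-→d8:-→d9:-→d10:-→d11:-→d12:-→d13:-→d14:-→d15:-→d16:-→d17:-→d18:-→d19:-→d20:-→d21:-→d22:-→d23:-→d24:-→d25:-→d26:-→d27:-→d28:H0→d29:-→d30:-→d31:-→d32:H2  best=H2
  ? 56.198.25.75  path d0:-→d1:-→d2:-→d3:-→d4:-→d5:-→d6:-→d7:-→d8:-→d9:-→d10:-→d11:-→d12:H2→d13:-→d14:-→d15:-→d16:H1  best=H1
  ? 56.205.47.129  path d0:-→d1:-→d2:-→d3:-→d4:-→d5:-→d6:-→d7:-→d8:-→d9:-→d10:-→d11:-→d12:H2  best=H2
  + 243.20.156.80/28 (H2) depth=28
  del 111.62.83.137/32 (clear depth 32)
  + 0.0.0.0/0 (H1) depth=0
  ? 56.192.2.17  path d0:H1→d1:-→d2:-→d3:-→d4:-→d5:-→d6:-→d7:-→d8:-→d9:-→d10:-→d11:-→d12:H2→d13:-  best=H2

== LOOKUPS ==
["H0","H0","H0","H1","H0","H1","H2","H1","H2","H1","H2","H2"]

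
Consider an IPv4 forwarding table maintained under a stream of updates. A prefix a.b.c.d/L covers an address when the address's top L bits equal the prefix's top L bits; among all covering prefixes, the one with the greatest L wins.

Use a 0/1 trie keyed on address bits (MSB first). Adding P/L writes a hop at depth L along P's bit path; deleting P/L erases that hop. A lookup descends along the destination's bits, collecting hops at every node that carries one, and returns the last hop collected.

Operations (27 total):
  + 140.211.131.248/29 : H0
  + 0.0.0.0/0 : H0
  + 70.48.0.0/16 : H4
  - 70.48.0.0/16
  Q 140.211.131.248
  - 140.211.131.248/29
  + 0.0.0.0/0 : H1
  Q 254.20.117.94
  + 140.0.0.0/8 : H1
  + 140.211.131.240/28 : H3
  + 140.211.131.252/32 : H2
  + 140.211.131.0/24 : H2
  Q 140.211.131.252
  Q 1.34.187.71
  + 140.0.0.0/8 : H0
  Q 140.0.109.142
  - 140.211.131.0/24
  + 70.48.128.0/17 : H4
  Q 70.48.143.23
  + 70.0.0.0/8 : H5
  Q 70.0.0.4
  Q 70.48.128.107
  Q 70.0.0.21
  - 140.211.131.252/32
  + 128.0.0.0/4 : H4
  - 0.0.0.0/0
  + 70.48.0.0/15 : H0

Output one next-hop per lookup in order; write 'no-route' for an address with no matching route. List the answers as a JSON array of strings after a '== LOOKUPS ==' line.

Apply in order:
  add 140.211.131.248/29 -> H0 at depth 29
  add 0.0.0.0/0 -> H0 at depth 0
  add 70.48.0.0/16 -> H4 at depth 16
  - 70.48.0.0/16 clear@16
  Q 140.211.131.248: descend 10001100110100111000001111111 ; hops seen [H0,H0] ; pick H0
  - 140.211.131.248/29 clear@29
  add 0.0.0.0/0 -> H1 at depth 0
  Q 254.20.117.94: descend 1 ; hops seen [H1] ; pick H1
  add 140.0.0.0/8 -> H1 at depth 8
  add 140.211.131.240/28 -> H3 at depth 28
  add 140.211.131.252/32 -> H2 at depth 32
  add 140.211.131.0/24 -> H2 at depth 24
  Q 140.211.131.252: descend 10001100110100111000001111111100 ; hops seen [H1,H1,H2,H3,H2] ; pick H2
  Q 1.34.187.71: descend 0 ; hops seen [H1] ; pick H1
  add 140.0.0.0/8 -> H0 at depth 8
  Q 140.0.109.142: descend 10001100 ; hops seen [H1,H0] ; pick H0
  - 140.211.131.0/24 clear@24
  add 70.48.128.0/17 -> H4 at depth 17
  Q 70.48.143.23: descend 01000110001100001 ; hops seen [H1,H4] ; pick H4
  add 70.0.0.0/8 -> H5 at depth 8
  Q 70.0.0.4: descend 0100011000 ; hops seen [H1,H5] ; pick H5
  Q 70.48.128.107: descend 01000110001100001 ; hops seen [H1,H5,H4] ; pick H4
  Q 70.0.0.21: descend 0100011000 ; hops seen [H1,H5] ; pick H5
  - 140.211.131.252/32 clear@32
  add 128.0.0.0/4 -> H4 at depth 4
  - 0.0.0.0/0 clear@0
  add 70.48.0.0/15 -> H0 at depth 15

== LOOKUPS ==
["H0","H1","H2","H1","H0","H4","H5","H4","H5"]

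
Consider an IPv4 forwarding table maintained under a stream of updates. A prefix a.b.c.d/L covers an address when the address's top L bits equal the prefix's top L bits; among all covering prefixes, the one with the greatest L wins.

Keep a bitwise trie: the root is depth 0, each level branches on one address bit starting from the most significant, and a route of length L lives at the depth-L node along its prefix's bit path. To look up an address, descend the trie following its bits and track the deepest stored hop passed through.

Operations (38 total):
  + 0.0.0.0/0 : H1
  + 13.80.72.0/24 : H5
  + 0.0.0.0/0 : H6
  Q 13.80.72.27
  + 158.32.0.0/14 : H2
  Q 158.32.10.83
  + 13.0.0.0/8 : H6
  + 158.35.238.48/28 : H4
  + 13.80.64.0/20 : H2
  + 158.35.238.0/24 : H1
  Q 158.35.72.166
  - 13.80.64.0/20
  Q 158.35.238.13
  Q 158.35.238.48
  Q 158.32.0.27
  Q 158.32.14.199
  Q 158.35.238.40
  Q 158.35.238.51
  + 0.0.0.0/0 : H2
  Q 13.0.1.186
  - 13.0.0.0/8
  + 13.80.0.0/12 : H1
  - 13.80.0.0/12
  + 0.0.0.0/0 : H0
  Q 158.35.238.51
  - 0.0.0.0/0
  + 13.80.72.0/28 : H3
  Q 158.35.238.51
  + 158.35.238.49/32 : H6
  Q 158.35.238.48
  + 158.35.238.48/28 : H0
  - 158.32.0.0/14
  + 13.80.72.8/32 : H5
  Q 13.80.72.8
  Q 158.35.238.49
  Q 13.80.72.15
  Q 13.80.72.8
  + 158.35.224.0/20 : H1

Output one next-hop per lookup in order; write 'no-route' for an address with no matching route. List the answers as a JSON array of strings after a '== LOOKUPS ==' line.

Trace:
  add 0.0.0.0/0 -> H1 at depth 0
  add 13.80.72.0/24 -> H5 at depth 24
  add 0.0.0.0/0 -> H6 at depth 0
  Q 13.80.72.27: descend 000011010101000001001000 ; hops seen [H6,H5] ; pick H5
  add 158.32.0.0/14 -> H2 at depth 14
  Q 158.32.10.83: descend 10011110001000 ; hops seen [H6,H2] ; pick H2
  add 13.0.0.0/8 -> H6 at depth 8
  add 158.35.238.48/28 -> H4 at depth 28
  add 13.80.64.0/20 -> H2 at depth 20
  add 158.35.238.0/24 -> H1 at depth 24
  Q 158.35.72.166: descend 1001111000100011 ; hops seen [H6,H2] ; pick H2
  - 13.80.64.0/20 clear@20
  Q 158.35.238.13: descend 10011110001000111110111000 ; hops seen [H6,H2,H1] ; pick H1
  Q 158.35.238.48: descend 1001111000100011111011100011 ; hops seen [H6,H2,H1,H4] ; pick H4
  Q 158.32.0.27: descend 10011110001000 ; hops seen [H6,H2] ; pick H2
  Q 158.32.14.199: descend 10011110001000 ; hops seen [H6,H2] ; pick H2
  Q 158.35.238.40: descend 100111100010001111101110001 ; hops seen [H6,H2,H1] ; pick H1
  Q 158.35.238.51: descend 1001111000100011111011100011 ; hops seen [H6,H2,H1,H4] ; pick H4
  add 0.0.0.0/0 -> H2 at depth 0
  Q 13.0.1.186: descend 000011010 ; hops seen [H2,H6] ; pick H6
  - 13.0.0.0/8 clear@8
  add 13.80.0.0/12 -> H1 at depth 12
  - 13.80.0.0/12 clear@12
  add 0.0.0.0/0 -> H0 at depth 0
  Q 158.35.238.51: descend 1001111000100011111011100011 ; hops seen [H0,H2,H1,H4] ; pick H4
  - 0.0.0.0/0 clear@0
  add 13.80.72.0/28 -> H3 at depth 28
  Q 158.35.238.51: descend 1001111000100011111011100011 ; hops seen [H2,H1,H4] ; pick H4
  add 158.35.238.49/32 -> H6 at depth 32
  Q 158.35.238.48: descend 1001111000100011111011100011000 ; hops seen [H2,H1,H4] ; pick H4
  add 158.35.238.48/28 -> H0 at depth 28
  - 158.32.0.0/14 clear@14
  add 13.80.72.8/32 -> H5 at depth 32
  Q 13.80.72.8: descend 00001101010100000100100000001000 ; hops seen [H5,H3,H5] ; pick H5
  Q 158.35.238.49: descend 10011110001000111110111000110001 ; hops seen [H1,H0,H6] ; pick H6
  Q 13.80.72.15: descend 00001101010100000100100000001 ; hops seen [H5,H3] ; pick H3
  Q 13.80.72.8: descend 00001101010100000100100000001000 ; hops seen [H5,H3,H5] ; pick H5
  add 158.35.224.0/20 -> H1 at depth 20

== LOOKUPS ==
["H5","H2","H2","H1","H4","H2","H2","H1","H4","H6","H4","H4","H4","H5","H6","H3","H5"]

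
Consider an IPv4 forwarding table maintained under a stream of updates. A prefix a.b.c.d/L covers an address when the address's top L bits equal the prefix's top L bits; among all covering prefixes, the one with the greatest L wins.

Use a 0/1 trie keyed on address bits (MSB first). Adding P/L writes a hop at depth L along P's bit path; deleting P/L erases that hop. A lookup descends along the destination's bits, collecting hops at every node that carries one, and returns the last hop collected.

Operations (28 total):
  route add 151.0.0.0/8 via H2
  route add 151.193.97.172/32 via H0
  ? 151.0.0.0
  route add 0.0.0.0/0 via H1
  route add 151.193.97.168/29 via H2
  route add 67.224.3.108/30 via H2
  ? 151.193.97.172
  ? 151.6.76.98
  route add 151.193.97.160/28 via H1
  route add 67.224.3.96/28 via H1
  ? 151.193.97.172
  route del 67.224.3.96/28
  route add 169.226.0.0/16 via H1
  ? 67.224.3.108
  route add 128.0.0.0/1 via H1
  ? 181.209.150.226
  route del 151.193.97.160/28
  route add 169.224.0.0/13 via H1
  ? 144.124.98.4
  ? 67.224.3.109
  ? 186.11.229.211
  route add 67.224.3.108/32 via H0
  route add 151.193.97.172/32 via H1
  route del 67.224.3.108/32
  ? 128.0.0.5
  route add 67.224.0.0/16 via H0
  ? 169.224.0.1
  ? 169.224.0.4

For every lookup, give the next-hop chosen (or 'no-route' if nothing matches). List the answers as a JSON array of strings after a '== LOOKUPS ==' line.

Process each operation:
  add 151.0.0.0/8 -> H2 at depth 8
  add 151.193.97.172/32 -> H0 at depth 32
  Q 151.0.0.0: descend 10010111 ; hops seen [H2] ; pick H2
  add 0.0.0.0/0 -> H1 at depth 0
  add 151.193.97.168/29 -> H2 at depth 29
  add 67.224.3.108/30 -> H2 at depth 30
  Q 151.193.97.172: descend 10010111110000010110000110101100 ; hops seen [H1,H2,H2,H0] ; pick H0
  Q 151.6.76.98: descend 10010111 ; hops seen [H1,H2] ; pick H2
  add 151.193.97.160/28 -> H1 at depth 28
  add 67.224.3.96/28 -> H1 at depth 28
  Q 151.193.97.172: descend 10010111110000010110000110101100 ; hops seen [H1,H2,H1,H2,H0] ; pick H0
  - 67.224.3.96/28 clear@28
  add 169.226.0.0/16 -> H1 at depth 16
  Q 67.224.3.108: descend 010000111110000000000011011011 ; hops seen [H1,H2] ; pick H2
  add 128.0.0.0/1 -> H1 at depth 1
  Q 181.209.150.226: descend 101 ; hops seen [H1,H1] ; pick H1
  - 151.193.97.160/28 clear@28
  add 169.224.0.0/13 -> H1 at depth 13
  Q 144.124.98.4: descend 10010 ; hops seen [H1,H1] ; pick H1
  Q 67.224.3.109: descend 010000111110000000000011011011 ; hops seen [H1,H2] ; pick H2
  Q 186.11.229.211: descend 101 ; hops seen [H1,H1] ; pick H1
  add 67.224.3.108/32 -> H0 at depth 32
  add 151.193.97.172/32 -> H1 at depth 32
  - 67.224.3.108/32 clear@32
  Q 128.0.0.5: descend 100 ; hops seen [H1,H1] ; pick H1
  add 67.224.0.0/16 -> H0 at depth 16
  Q 169.224.0.1: descend 10101001111000 ; hops seen [H1,H1,H1] ; pick H1
  Q 169.224.0.4: descend 10101001111000 ; hops seen [H1,H1,H1] ; pick H1

== LOOKUPS ==
["H2","H0","H2","H0","H2","H1","H1","H2","H1","H1","H1","H1"]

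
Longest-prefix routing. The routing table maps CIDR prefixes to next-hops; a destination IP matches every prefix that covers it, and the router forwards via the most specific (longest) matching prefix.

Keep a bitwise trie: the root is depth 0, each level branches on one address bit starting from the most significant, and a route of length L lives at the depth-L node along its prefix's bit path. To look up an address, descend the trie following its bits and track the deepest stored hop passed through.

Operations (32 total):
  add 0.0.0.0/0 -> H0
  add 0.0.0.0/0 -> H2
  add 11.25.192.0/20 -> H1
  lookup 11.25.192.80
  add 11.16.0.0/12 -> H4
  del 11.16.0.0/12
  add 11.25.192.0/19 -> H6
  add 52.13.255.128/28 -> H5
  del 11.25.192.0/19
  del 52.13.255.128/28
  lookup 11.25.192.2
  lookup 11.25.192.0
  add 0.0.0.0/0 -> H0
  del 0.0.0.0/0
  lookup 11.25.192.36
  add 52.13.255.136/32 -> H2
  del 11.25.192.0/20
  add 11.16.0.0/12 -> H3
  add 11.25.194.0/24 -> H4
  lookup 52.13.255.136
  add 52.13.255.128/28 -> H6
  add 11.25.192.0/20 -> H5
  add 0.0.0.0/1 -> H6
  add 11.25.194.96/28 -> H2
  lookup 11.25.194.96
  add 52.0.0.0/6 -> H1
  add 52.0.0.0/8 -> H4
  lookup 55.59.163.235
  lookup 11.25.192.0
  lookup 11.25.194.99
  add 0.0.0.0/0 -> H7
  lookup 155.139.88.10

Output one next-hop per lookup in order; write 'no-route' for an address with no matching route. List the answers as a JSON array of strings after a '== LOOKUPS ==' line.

Trace:
  + 0.0.0.0/0 (H0) depth=0
  + 0.0.0.0/0 (H2) depth=0
  + 11.25.192.0/20 (H1) depth=20
  ? 11.25.192.80  path d0:H2→d1:-→d2:-→d3:-→d4:-→d5:-→d6:-→d7:-→d8:-→d9:-→d10:-→d11:-→d12:-→d13:-→d14:-→d15:-→d16:-→d17:-→d18:-→d19:-→d20:H1  best=H1
  + 11.16.0.0/12 (H4) depth=12
  del 11.16.0.0/12 (clear depth 12)
  + 11.25.192.0/19 (H6) depth=19
  + 52.13.255.128/28 (H5) depth=28
  del 11.25.192.0/19 (clear depth 19)
  del 52.13.255.128/28 (clear depth 28)
  ? 11.25.192.2  path d0:H2→d1:-→d2:-→d3:-→d4:-→d5:-→d6:-→d7:-→d8:-→d9:-→d10:-→d11:-→d12:-→d13:-→d14:-→d15:-→d16:-→d17:-→d18:-→d19:-→d20:H1  best=H1
  ? 11.25.192.0  path d0:H2→d1:-→d2:-→d3:-→d4:-→d5:-→d6:-→d7:-→d8:-→d9:-→d10:-→d11:-→d12:-→d13:-→d14:-→d15:-→d16:-→d17:-→d18:-→d19:-→d20:H1  best=H1
  + 0.0.0.0/0 (H0) depth=0
  del 0.0.0.0/0 (clear depth 0)
  ? 11.25.192.36  path d0:-→d1:-→d2:-→d3:-→d4:-→d5:-→d6:-→d7:-→d8:-→d9:-→d10:-→d11:-→d12:-→d13:-→d14:-→d15:-→d16:-→d17:-→d18:-→d19:-→d20:H1  best=H1
  + 52.13.255.136/32 (H2) depth=32
  del 11.25.192.0/20 (clear depth 20)
  + 11.16.0.0/12 (H3) depth=12
  + 11.25.194.0/24 (H4) depth=24
  ? 52.13.255.136  path d0:-→d1:-→d2:-→d3:-→d4:-→d5:-→d6:-→d7:-→d8:-→d9:-→d10:-→d11:-→d12:-→d13:-→d14:-→d15:-→d16:-→d17:-→d18:-→d19:-→d20:-→d21:-→d22:-→d23:-→d24:-→d25:-→d26:-→d27:-→d28:-→d29:-→d30:-→d31:-→d32:H2  best=H2
  + 52.13.255.128/28 (H6) depth=28
  + 11.25.192.0/20 (H5) depth=20
  + 0.0.0.0/1 (H6) depth=1
  + 11.25.194.96/28 (H2) depth=28
  ? 11.25.194.96  path d0:-→d1:H6→d2:-→d3:-→d4:-→d5:-→d6:-→d7:-→d8:-→d9:-→d10:-→d11:-→d12:H3→d13:-→d14:-→d15:-→d16:-→d17:-→d18:-→d19:-→d20:H5→d21:-→d22:-→d23:-→d24:H4→d25:-→d26:-→d27:-→d28:H2  best=H2
  + 52.0.0.0/6 (H1) depth=6
  + 52.0.0.0/8 (H4) depth=8
  ? 55.59.163.235  path d0:-→d1:H6→d2:-→d3:-→d4:-→d5:-→d6:H1  best=H1
  ? 11.25.192.0  path d0:-→d1:H6→d2:-→d3:-→d4:-→d5:-→d6:-→d7:-→d8:-→d9:-→d10:-→d11:-→d12:H3→d13:-→d14:-→d15:-→d16:-→d17:-→d18:-→d19:-→d20:H5→d21:-→d22:-  best=H5
  ? 11.25.194.99  path d0:-→d1:H6→d2:-→d3:-→d4:-→d5:-→d6:-→d7:-→d8:-→d9:-→d10:-→d11:-→d12:H3→d13:-→d14:-→d15:-→d16:-→d17:-→d18:-→d19:-→d20:H5→d21:-→d22:-→d23:-→d24:H4→d25:-→d26:-→d27:-→d28:H2  best=H2
  + 0.0.0.0/0 (H7) depth=0
  ? 155.139.88.10  path d0:H7  best=H7

== LOOKUPS ==
["H1","H1","H1","H1","H2","H2","H1","H5","H2","H7"]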